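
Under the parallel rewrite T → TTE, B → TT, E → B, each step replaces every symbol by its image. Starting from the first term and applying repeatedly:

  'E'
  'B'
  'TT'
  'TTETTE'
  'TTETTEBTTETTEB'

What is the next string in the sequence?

φ(TTETTEBTTETTEB) expands symbol-by-symbol to TTE TTE B TTE TTE B TT TTE TTE B TTE TTE B TT; joining the 14 pieces gives the next term.

TTETTEBTTETTEBTTTTETTEBTTETTEBTT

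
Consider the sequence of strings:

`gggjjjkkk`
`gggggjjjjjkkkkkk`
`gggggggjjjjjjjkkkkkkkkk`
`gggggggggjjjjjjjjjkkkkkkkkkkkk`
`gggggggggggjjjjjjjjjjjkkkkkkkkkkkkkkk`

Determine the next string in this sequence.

gggggggggggggjjjjjjjjjjjjjkkkkkkkkkkkkkkkkkk

Reading off run lengths: g runs 3, 5, 7, 9, 11; j runs 3, 5, 7, 9, 11; k runs 3, 6, 9, 12, 15 — each is linear in n (n = 1, 2, …).
At n = 6 the blocks have lengths 13, 13, 18.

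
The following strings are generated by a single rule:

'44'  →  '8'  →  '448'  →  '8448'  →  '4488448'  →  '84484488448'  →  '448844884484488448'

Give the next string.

This is a Fibonacci-style word recurrence s(k) = s(k−2)·s(k−1): e.g. 44·8 = 448.
Continuing: 84484488448 · 448844884484488448 gives term 8.

84484488448448844884484488448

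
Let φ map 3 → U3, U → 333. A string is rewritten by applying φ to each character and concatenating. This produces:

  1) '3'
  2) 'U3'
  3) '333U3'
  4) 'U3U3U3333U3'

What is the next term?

Rewriting each symbol of U3U3U3333U3: U→333, 3→U3, U→333, 3→U3, U→333, 3→U3, 3→U3, 3→U3, 3→U3, U→333, 3→U3, which concatenates to 333 U3 333 U3 333 U3 U3 U3 U3 333 U3.

333U3333U3333U3U3U3U3333U3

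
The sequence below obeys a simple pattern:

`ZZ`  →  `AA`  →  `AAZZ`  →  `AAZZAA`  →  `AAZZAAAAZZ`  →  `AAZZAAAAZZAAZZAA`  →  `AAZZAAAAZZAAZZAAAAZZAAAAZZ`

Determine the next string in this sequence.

From term 3 onward, concatenate the last term with the second-to-last: AA·ZZ = AAZZ, AAZZ·AA = AAZZAA, …
Continuing: AAZZAAAAZZAAZZAAAAZZAAAAZZ · AAZZAAAAZZAAZZAA gives term 8.

AAZZAAAAZZAAZZAAAAZZAAAAZZAAZZAAAAZZAAZZAA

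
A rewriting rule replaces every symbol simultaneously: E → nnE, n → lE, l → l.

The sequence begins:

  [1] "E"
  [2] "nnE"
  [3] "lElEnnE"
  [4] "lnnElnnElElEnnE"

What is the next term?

φ(lnnElnnElElEnnE) expands symbol-by-symbol to l lE lE nnE l lE lE nnE l nnE l nnE lE lE nnE; joining the 15 pieces gives the next term.

llElEnnEllElEnnElnnElnnElElEnnE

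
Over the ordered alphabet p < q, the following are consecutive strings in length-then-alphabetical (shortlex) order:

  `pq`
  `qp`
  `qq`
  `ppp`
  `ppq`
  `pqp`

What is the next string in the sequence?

Find the rightmost character of pqp below q, bump it to the next letter, and reset everything to its right to p.

pqq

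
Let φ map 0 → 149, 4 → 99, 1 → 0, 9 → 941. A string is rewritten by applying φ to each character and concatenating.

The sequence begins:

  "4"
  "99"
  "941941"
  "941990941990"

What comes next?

Apply φ to 941990941990 symbol by symbol: 9→941, 4→99, 1→0, 9→941, 9→941, 0→149, 9→941, 4→99, 1→0, 9→941, 9→941, 0→149; joined: 941 99 0 941 941 149 941 99 0 941 941 149.

941990941941149941990941941149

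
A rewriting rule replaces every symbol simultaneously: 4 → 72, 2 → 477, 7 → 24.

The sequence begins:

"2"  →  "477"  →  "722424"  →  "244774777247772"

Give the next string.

Replace each of the 15 characters of 244774777247772 in place — 477 72 72 24 24 72 24 24 24 477 72 24 24 24 477 — and concatenate.

477727224247224242447772242424477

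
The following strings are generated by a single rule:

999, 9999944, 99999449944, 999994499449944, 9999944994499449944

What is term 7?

999994499449944994499449944

The strings grow by a fixed suffix 9944 each time.
From 9999944994499449944, 2 further steps: 9999944994499449944 → 99999449944994499449944 → (answer).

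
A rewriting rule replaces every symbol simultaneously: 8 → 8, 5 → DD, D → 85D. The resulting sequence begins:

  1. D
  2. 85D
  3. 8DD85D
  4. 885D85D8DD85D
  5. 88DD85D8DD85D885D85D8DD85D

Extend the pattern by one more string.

8885D85D8DD85D885D85D8DD85D88DD85D8DD85D885D85D8DD85D

φ(88DD85D8DD85D885D85D8DD85D) expands symbol-by-symbol to 8 8 85D 85D 8 DD 85D 8 85D 85D 8 DD 85D 8 8 DD 85D 8 DD 85D 8 85D 85D 8 DD 85D; joining the 26 pieces gives the next term.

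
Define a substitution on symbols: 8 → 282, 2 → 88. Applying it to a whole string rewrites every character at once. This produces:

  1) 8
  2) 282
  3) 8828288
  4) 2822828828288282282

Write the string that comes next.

Replace each of the 19 characters of 2822828828288282282 in place — 88 282 88 88 282 88 282 282 88 282 88 282 282 88 282 88 88 282 88 — and concatenate.

88282888828288282282882828828228288282888828288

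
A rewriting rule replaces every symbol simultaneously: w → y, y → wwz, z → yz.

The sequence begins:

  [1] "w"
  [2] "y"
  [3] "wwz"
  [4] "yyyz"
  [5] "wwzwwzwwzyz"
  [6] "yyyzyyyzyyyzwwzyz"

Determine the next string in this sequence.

wwzwwzwwzyzwwzwwzwwzyzwwzwwzwwzyzyyyzwwzyz

Replace each of the 17 characters of yyyzyyyzyyyzwwzyz in place — wwz wwz wwz yz wwz wwz wwz yz wwz wwz wwz yz y y yz wwz yz — and concatenate.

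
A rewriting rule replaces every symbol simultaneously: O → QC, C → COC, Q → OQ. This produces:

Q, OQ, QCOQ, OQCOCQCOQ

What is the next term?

QCOQCOCQCCOCOQCOCQCOQ

Apply φ to OQCOCQCOQ symbol by symbol: O→QC, Q→OQ, C→COC, O→QC, C→COC, Q→OQ, C→COC, O→QC, Q→OQ; joined: QC OQ COC QC COC OQ COC QC OQ.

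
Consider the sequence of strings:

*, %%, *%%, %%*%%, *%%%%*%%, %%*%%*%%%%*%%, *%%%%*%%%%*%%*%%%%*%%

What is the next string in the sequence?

From term 3 onward, concatenate the second-to-last term with the last: *·%% = *%%, %%·*%% = %%*%%, …
The next term joins %%*%%*%%%%*%% and *%%%%*%%%%*%%*%%%%*%%.

%%*%%*%%%%*%%*%%%%*%%%%*%%*%%%%*%%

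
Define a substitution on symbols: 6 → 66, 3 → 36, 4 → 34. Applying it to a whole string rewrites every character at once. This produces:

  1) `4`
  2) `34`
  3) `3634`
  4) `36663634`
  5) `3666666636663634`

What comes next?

36666666666666663666666636663634

Applying the rule to each of the 16 symbols of 3666666636663634 gives the pieces 36 66 66 66 66 66 66 66 36 66 66 66 36 66 36 34, which concatenate to the answer.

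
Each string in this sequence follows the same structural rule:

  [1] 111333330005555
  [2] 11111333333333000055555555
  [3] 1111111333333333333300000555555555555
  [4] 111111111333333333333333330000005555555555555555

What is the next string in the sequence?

11111111111333333333333333333333000000055555555555555555555

Reading off run lengths: 1 runs 3, 5, 7, 9; 3 runs 5, 9, 13, 17; 0 runs 3, 4, 5, 6; 5 runs 4, 8, 12, 16 — each is linear in n (n = 1, 2, …).
For the next term, n = 5, so the run lengths are 11, 21, 7, 20.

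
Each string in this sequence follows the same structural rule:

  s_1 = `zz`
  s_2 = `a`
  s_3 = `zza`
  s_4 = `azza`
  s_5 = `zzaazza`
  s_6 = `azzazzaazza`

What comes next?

Each term (from the third on) is the two preceding terms concatenated in order: term 3 = zz·a = zza.
So term 7 is zzaazza·azzazzaazza.

zzaazzaazzazzaazza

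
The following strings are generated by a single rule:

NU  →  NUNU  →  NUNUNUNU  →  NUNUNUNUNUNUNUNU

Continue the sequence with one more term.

NUNUNUNUNUNUNUNUNUNUNUNUNUNUNUNU

Every step duplicates the string.
So the next term is two copies of NUNUNUNUNUNUNUNU.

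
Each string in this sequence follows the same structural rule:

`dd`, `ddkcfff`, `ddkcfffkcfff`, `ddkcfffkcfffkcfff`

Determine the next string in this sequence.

ddkcfffkcfffkcfffkcfff

The strings grow by a fixed suffix kcfff each time.
So the next term is ddkcfffkcfffkcfff·kcfff.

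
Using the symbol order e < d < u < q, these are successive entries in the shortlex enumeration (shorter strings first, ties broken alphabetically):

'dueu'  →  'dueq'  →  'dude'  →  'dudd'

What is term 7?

Continuing the enumeration 3 steps past dudd: dudd → dudu → dudq → (answer).

duue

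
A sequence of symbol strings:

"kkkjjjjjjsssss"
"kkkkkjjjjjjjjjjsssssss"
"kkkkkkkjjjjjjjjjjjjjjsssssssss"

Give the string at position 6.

kkkkkkkkkkkkkjjjjjjjjjjjjjjjjjjjjjjjjjjsssssssssssssss

The n-th term is 2n-1 k's then 4n-2 j's then 2n+1 s's, where the shown terms are n = 2, 3, 4.
For term 6, n = 7, so the run lengths are 13, 26, 15.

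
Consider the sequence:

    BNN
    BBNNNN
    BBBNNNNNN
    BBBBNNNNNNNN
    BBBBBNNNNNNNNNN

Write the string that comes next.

BBBBBBNNNNNNNNNNNN

Reading off run lengths: B runs 1, 2, 3, 4, 5; N runs 2, 4, 6, 8, 10 — each is linear in n (n = 1, 2, …).
Setting n = 6 gives 6, 12 characters in each block.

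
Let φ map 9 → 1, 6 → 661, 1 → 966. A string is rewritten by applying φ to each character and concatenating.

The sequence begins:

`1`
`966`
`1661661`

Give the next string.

Expanding 1661661: 1→966, 6→661, 6→661, 1→966, 6→661, 6→661, 1→966. Concatenated: 966 661 661 966 661 661 966.

966661661966661661966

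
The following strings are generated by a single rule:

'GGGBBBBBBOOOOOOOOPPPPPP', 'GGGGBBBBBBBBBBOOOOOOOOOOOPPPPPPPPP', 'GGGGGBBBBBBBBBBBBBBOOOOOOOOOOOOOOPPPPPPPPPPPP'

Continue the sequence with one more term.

GGGGGGBBBBBBBBBBBBBBBBBBOOOOOOOOOOOOOOOOOPPPPPPPPPPPPPPP

The n-th term is n+1 G's then 4n-2 B's then 3n+2 O's then 3n P's, where the shown terms are n = 2, 3, 4.
Setting n = 5 gives 6, 18, 17, 15 characters in each block.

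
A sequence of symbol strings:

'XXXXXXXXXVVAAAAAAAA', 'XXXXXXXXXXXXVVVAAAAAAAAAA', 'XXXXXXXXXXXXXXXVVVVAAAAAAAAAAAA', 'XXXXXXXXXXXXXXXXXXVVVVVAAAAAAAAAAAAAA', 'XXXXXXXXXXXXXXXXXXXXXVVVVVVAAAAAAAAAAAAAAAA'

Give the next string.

Term n consists of 3n X's, followed by n-1 V's, followed by 2n+2 A's, where the shown terms are n = 3, 4, 5, 6, 7.
At n = 8 the blocks have lengths 24, 7, 18.

XXXXXXXXXXXXXXXXXXXXXXXXVVVVVVVAAAAAAAAAAAAAAAAAA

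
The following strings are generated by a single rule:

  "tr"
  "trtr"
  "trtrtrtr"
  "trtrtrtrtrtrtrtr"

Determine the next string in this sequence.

trtrtrtrtrtrtrtrtrtrtrtrtrtrtrtr

Each string is two copies of the previous one concatenated.
One more doubling of trtrtrtrtrtrtrtr gives the answer.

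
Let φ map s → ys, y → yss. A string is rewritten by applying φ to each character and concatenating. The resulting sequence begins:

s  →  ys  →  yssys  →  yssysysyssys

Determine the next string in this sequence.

Apply φ to yssysysyssys symbol by symbol: y→yss, s→ys, s→ys, y→yss, s→ys, y→yss, s→ys, y→yss, s→ys, s→ys, y→yss, s→ys; joined: yss ys ys yss ys yss ys yss ys ys yss ys.

yssysysyssysyssysyssysysyssys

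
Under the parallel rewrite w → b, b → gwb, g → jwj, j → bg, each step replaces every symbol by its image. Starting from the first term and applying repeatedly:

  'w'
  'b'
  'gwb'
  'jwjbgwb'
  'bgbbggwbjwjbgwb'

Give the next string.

gwbjwjgwbgwbjwjjwjbgwbbgbbggwbjwjbgwb

Applying the rule to each of the 15 symbols of bgbbggwbjwjbgwb gives the pieces gwb jwj gwb gwb jwj jwj b gwb bg b bg gwb jwj b gwb, which concatenate to the answer.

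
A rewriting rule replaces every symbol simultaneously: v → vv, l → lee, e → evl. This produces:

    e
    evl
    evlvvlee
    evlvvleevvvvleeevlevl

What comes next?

evlvvleevvvvleeevlevlvvvvvvvvleeevlevlevlvvleeevlvvlee

Applying the rule to each of the 21 symbols of evlvvleevvvvleeevlevl gives the pieces evl vv lee vv vv lee evl evl vv vv vv vv lee evl evl evl vv lee evl vv lee, which concatenate to the answer.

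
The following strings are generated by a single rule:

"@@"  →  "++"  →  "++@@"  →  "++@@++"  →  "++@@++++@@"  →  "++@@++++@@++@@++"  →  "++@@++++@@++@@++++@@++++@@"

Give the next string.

This is a Fibonacci-style word recurrence s(k) = s(k−1)·s(k−2): e.g. ++·@@ = ++@@.
So term 8 is ++@@++++@@++@@++++@@++++@@·++@@++++@@++@@++.

++@@++++@@++@@++++@@++++@@++@@++++@@++@@++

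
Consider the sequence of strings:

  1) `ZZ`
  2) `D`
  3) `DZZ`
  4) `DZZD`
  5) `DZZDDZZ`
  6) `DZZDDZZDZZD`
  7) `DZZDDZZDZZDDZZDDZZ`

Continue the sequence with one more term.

From term 3 onward, concatenate the last term with the second-to-last: D·ZZ = DZZ, DZZ·D = DZZD, …
Continuing: DZZDDZZDZZDDZZDDZZ · DZZDDZZDZZD gives term 8.

DZZDDZZDZZDDZZDDZZDZZDDZZDZZD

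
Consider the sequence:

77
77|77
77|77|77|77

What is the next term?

77|77|77|77|77|77|77|77

Each string is two copies of the previous one joined by '|'.
So the next term is two copies of 77|77|77|77 with '|' between the halves.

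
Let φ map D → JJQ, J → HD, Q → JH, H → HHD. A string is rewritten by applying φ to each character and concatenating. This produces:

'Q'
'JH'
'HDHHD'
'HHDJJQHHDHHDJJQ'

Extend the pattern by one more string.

Rewriting the 15 symbols of HHDJJQHHDHHDJJQ one by one yields HHD HHD JJQ HD HD JH HHD HHD JJQ HHD HHD JJQ HD HD JH; concatenated:

HHDHHDJJQHDHDJHHHDHHDJJQHHDHHDJJQHDHDJH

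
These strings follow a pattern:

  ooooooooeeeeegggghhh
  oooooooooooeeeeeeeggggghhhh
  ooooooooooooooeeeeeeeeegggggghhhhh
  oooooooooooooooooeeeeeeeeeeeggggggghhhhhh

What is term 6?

Reading off run lengths: o runs 8, 11, 14, 17; e runs 5, 7, 9, 11; g runs 4, 5, 6, 7; h runs 3, 4, 5, 6 — each is linear in n, where the shown terms are n = 2, 3, 4, 5.
At n = 7 the blocks have lengths 23, 15, 9, 8.

oooooooooooooooooooooooeeeeeeeeeeeeeeeggggggggghhhhhhhh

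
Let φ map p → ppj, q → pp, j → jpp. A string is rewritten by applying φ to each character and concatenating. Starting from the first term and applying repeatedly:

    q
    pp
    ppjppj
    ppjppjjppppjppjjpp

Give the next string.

ppjppjjppppjppjjppjppppjppjppjppjjppppjppjjppjppppjppj

φ(ppjppjjppppjppjjpp) expands symbol-by-symbol to ppj ppj jpp ppj ppj jpp jpp ppj ppj ppj ppj jpp ppj ppj jpp jpp ppj ppj; joining the 18 pieces gives the next term.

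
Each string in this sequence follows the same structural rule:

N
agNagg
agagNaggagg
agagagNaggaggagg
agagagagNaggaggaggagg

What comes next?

Each term wraps the previous one in ag on the left and agg on the right.
One more step from agagagagNaggaggaggagg gives the answer.

agagagagagNaggaggaggaggagg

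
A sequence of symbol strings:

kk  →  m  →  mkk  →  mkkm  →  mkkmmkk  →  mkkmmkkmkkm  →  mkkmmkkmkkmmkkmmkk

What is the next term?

mkkmmkkmkkmmkkmmkkmkkmmkkmkkm

Each term (from the third on) is the previous term followed by the one before it: term 3 = m·kk = mkk.
Continuing: mkkmmkkmkkmmkkmmkk · mkkmmkkmkkm gives term 8.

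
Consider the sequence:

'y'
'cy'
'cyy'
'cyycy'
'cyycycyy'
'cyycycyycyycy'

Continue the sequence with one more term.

cyycycyycyycycyycycyy

From term 3 onward, concatenate the last term with the second-to-last: cy·y = cyy, cyy·cy = cyycy, …
So term 7 is cyycycyycyycy·cyycycyy.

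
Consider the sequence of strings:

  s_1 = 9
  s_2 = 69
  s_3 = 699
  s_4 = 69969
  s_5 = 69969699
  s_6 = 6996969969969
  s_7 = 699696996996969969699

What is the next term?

From term 3 onward, concatenate the last term with the second-to-last: 69·9 = 699, 699·69 = 69969, …
Continuing: 699696996996969969699 · 6996969969969 gives term 8.

6996969969969699696996996969969969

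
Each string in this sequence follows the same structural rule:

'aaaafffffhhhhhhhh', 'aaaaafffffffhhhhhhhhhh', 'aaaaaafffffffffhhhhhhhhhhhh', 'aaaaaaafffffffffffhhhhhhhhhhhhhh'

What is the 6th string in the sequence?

aaaaaaaaafffffffffffffffhhhhhhhhhhhhhhhhhh

Term n consists of n+1 a's, followed by 2n-1 f's, followed by 2n+2 h's, where the shown terms are n = 3, 4, 5, 6.
Setting n = 8 gives 9, 15, 18 characters in each block.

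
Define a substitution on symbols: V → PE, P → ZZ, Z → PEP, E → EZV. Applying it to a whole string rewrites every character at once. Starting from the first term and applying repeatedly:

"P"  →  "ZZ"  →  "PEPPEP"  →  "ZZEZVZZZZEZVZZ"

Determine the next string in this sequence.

PEPPEPEZVPEPPEPEPPEPPEPPEPEZVPEPPEPEPPEP

φ(ZZEZVZZZZEZVZZ) expands symbol-by-symbol to PEP PEP EZV PEP PE PEP PEP PEP PEP EZV PEP PE PEP PEP; joining the 14 pieces gives the next term.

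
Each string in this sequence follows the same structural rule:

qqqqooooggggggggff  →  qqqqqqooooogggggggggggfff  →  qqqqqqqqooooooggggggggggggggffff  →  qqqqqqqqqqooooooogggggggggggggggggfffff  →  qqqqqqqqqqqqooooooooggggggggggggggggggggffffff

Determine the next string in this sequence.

qqqqqqqqqqqqqqooooooooogggggggggggggggggggggggfffffff

Reading off run lengths: q runs 4, 6, 8, 10, 12; o runs 4, 5, 6, 7, 8; g runs 8, 11, 14, 17, 20; f runs 2, 3, 4, 5, 6 — each is linear in n, where the shown terms are n = 2, 3, 4, 5, 6.
For the next term, n = 7, so the run lengths are 14, 9, 23, 7.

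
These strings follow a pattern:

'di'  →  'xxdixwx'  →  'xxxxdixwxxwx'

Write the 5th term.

xxxxxxxxdixwxxwxxwxxwx

Every step adds xx to the front and xwx to the end of the previous string.
From xxxxdixwxxwx, 2 further steps: xxxxdixwxxwx → xxxxxxdixwxxwxxwx → (answer).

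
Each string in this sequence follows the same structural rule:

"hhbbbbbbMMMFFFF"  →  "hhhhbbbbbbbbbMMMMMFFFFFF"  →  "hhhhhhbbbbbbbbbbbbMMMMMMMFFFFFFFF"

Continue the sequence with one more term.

hhhhhhhhbbbbbbbbbbbbbbbMMMMMMMMMFFFFFFFFFF

Term n consists of 2n h's, followed by 3n+3 b's, followed by 2n+1 M's, followed by 2n+2 F's (n = 1, 2, …).
At n = 4 the blocks have lengths 8, 15, 9, 10.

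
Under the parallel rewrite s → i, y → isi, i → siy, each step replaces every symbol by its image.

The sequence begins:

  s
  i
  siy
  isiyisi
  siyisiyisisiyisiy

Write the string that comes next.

Replace each of the 17 characters of siyisiyisisiyisiy in place — i siy isi siy i siy isi siy i siy i siy isi siy i siy isi — and concatenate.

isiyisisiyisiyisisiyisiyisiyisisiyisiyisi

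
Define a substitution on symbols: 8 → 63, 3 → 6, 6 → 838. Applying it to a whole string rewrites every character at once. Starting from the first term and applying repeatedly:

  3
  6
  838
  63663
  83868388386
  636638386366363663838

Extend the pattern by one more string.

φ(636638386366363663838) expands symbol-by-symbol to 838 6 838 838 6 63 6 63 838 6 838 838 6 838 6 838 838 6 63 6 63; joining the 21 pieces gives the next term.

8386838838663663838683883868386838838663663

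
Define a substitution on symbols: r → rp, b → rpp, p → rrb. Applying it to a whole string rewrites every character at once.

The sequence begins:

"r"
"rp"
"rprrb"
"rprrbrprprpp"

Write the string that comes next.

rprrbrprprpprprrbrprrbrprrbrrb

Apply φ to rprrbrprprpp symbol by symbol: r→rp, p→rrb, r→rp, r→rp, b→rpp, r→rp, p→rrb, r→rp, p→rrb, r→rp, p→rrb, p→rrb; joined: rp rrb rp rp rpp rp rrb rp rrb rp rrb rrb.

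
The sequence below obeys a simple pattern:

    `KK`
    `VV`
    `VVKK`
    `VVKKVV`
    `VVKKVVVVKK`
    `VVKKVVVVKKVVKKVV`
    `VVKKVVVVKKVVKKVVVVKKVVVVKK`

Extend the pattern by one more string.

VVKKVVVVKKVVKKVVVVKKVVVVKKVVKKVVVVKKVVKKVV

From term 3 onward, concatenate the last term with the second-to-last: VV·KK = VVKK, VVKK·VV = VVKKVV, …
Continuing: VVKKVVVVKKVVKKVVVVKKVVVVKK · VVKKVVVVKKVVKKVV gives term 8.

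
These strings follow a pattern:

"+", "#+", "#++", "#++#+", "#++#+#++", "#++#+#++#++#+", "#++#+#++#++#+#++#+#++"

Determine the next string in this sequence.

This is a Fibonacci-style word recurrence s(k) = s(k−1)·s(k−2): e.g. #+·+ = #++.
So term 8 is #++#+#++#++#+#++#+#++·#++#+#++#++#+.

#++#+#++#++#+#++#+#++#++#+#++#++#+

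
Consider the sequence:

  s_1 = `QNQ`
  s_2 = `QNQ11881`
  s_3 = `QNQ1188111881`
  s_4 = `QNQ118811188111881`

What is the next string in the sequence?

QNQ11881118811188111881

Every step adds 11881 to the end: s(k+1) = s(k)·11881.
One more step from QNQ118811188111881 gives the answer.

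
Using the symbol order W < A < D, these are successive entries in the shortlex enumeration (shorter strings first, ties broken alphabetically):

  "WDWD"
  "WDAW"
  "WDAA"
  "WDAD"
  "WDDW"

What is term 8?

Continuing the enumeration 3 steps past WDDW: WDDW → WDDA → WDDD → (answer).

AWWW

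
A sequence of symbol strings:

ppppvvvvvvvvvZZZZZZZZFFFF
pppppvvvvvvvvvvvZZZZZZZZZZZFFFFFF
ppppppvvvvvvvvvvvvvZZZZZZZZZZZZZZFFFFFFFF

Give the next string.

pppppppvvvvvvvvvvvvvvvZZZZZZZZZZZZZZZZZFFFFFFFFFF

Term n consists of n+1 p's, followed by 2n+3 v's, followed by 3n-1 Z's, followed by 2n-2 F's, where the shown terms are n = 3, 4, 5.
For the next term, n = 6, so the run lengths are 7, 15, 17, 10.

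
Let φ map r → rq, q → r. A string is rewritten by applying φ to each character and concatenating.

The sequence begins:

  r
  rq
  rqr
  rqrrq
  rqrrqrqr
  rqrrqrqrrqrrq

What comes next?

Rewriting the 13 symbols of rqrrqrqrrqrrq one by one yields rq r rq rq r rq r rq rq r rq rq r; concatenated:

rqrrqrqrrqrrqrqrrqrqr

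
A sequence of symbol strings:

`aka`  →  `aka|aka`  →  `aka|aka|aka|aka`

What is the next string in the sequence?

Each string is two copies of the previous one joined by '|'.
One more doubling of aka|aka|aka|aka gives the answer.

aka|aka|aka|aka|aka|aka|aka|aka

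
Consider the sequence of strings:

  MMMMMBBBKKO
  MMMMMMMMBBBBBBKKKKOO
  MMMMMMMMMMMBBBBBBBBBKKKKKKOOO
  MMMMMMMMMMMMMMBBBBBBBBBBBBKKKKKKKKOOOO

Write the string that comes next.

MMMMMMMMMMMMMMMMMBBBBBBBBBBBBBBBKKKKKKKKKKOOOOO

The n-th term is 3n+2 M's then 3n B's then 2n K's then n O's (n = 1, 2, …).
For the next term, n = 5, so the run lengths are 17, 15, 10, 5.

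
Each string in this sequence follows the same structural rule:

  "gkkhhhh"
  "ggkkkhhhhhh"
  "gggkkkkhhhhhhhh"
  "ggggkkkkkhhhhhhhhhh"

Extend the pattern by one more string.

gggggkkkkkkhhhhhhhhhhhh

The n-th term is n g's then n+1 k's then 2n+2 h's (n = 1, 2, …).
At n = 5 the blocks have lengths 5, 6, 12.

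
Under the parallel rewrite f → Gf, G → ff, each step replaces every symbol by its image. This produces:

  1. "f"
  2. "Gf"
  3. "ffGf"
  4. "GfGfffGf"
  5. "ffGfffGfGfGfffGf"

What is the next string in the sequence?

Rewriting the 16 symbols of ffGfffGfGfGfffGf one by one yields Gf Gf ff Gf Gf Gf ff Gf ff Gf ff Gf Gf Gf ff Gf; concatenated:

GfGfffGfGfGfffGfffGfffGfGfGfffGf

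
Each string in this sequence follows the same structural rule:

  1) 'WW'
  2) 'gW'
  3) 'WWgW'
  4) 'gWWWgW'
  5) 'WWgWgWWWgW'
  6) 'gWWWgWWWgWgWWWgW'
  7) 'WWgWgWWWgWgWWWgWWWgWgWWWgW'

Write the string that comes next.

Each term (from the third on) is the two preceding terms concatenated in order: term 3 = WW·gW = WWgW.
The next term joins gWWWgWWWgWgWWWgW and WWgWgWWWgWgWWWgWWWgWgWWWgW.

gWWWgWWWgWgWWWgWWWgWgWWWgWgWWWgWWWgWgWWWgW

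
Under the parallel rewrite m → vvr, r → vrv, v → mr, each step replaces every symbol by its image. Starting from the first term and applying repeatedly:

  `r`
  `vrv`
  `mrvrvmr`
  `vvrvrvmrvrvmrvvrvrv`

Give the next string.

Applying the rule to each of the 19 symbols of vvrvrvmrvrvmrvvrvrv gives the pieces mr mr vrv mr vrv mr vvr vrv mr vrv mr vvr vrv mr mr vrv mr vrv mr, which concatenate to the answer.

mrmrvrvmrvrvmrvvrvrvmrvrvmrvvrvrvmrmrvrvmrvrvmr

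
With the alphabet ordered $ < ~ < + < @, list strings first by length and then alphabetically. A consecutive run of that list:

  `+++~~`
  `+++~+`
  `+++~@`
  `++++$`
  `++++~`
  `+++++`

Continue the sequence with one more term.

++++@

Find the rightmost character of +++++ below @, bump it to the next letter, and reset everything to its right to $.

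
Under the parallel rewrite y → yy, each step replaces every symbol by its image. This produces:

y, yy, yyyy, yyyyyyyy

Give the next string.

Expanding yyyyyyyy: y→yy, y→yy, y→yy, y→yy, y→yy, y→yy, y→yy, y→yy. Concatenated: yy yy yy yy yy yy yy yy.

yyyyyyyyyyyyyyyy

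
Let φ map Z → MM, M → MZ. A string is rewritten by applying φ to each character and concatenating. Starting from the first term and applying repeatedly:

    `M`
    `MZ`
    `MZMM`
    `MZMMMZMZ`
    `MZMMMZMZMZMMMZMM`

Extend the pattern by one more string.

φ(MZMMMZMZMZMMMZMM) expands symbol-by-symbol to MZ MM MZ MZ MZ MM MZ MM MZ MM MZ MZ MZ MM MZ MZ; joining the 16 pieces gives the next term.

MZMMMZMZMZMMMZMMMZMMMZMZMZMMMZMZ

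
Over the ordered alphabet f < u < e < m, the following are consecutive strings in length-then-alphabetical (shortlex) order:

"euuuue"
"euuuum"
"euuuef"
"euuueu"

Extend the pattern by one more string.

Find the rightmost character of euuueu below m, bump it to the next letter, and reset everything to its right to f.

euuuee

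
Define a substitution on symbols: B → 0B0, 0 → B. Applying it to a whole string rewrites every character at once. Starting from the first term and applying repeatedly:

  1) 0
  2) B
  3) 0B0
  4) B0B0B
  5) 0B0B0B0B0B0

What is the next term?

Expanding 0B0B0B0B0B0: 0→B, B→0B0, 0→B, B→0B0, 0→B, B→0B0, 0→B, B→0B0, 0→B, B→0B0, 0→B. Concatenated: B 0B0 B 0B0 B 0B0 B 0B0 B 0B0 B.

B0B0B0B0B0B0B0B0B0B0B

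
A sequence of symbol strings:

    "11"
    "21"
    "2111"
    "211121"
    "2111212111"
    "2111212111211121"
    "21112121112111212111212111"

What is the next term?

211121211121112121112121112111212111211121

From term 3 onward, concatenate the last term with the second-to-last: 21·11 = 2111, 2111·21 = 211121, …
So term 8 is 21112121112111212111212111·2111212111211121.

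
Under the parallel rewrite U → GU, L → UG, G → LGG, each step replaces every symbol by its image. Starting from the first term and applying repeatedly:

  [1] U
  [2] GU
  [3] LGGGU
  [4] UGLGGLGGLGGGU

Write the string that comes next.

Replace each of the 13 characters of UGLGGLGGLGGGU in place — GU LGG UG LGG LGG UG LGG LGG UG LGG LGG LGG GU — and concatenate.

GULGGUGLGGLGGUGLGGLGGUGLGGLGGLGGGU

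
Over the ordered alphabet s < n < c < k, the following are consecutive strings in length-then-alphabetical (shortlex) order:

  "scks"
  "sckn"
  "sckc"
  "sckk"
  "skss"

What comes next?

Treat skss as a base-4 numeral over the given alphabet and add one, carrying through any trailing k's.

sksn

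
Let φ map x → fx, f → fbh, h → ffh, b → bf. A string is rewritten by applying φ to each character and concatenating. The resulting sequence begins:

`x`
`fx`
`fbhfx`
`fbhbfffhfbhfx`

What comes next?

fbhbfffhbffbhfbhfbhffhfbhbfffhfbhfx

φ(fbhbfffhfbhfx) expands symbol-by-symbol to fbh bf ffh bf fbh fbh fbh ffh fbh bf ffh fbh fx; joining the 13 pieces gives the next term.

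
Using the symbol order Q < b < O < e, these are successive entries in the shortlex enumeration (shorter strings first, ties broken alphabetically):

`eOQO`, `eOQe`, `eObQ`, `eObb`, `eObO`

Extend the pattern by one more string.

Find the rightmost character of eObO below e, bump it to the next letter, and reset everything to its right to Q.

eObe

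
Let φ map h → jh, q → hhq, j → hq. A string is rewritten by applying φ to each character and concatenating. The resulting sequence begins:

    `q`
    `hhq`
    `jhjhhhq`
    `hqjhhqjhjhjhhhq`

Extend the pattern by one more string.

Rewriting the 15 symbols of hqjhhqjhjhjhhhq one by one yields jh hhq hq jh jh hhq hq jh hq jh hq jh jh jh hhq; concatenated:

jhhhqhqjhjhhhqhqjhhqjhhqjhjhjhhhq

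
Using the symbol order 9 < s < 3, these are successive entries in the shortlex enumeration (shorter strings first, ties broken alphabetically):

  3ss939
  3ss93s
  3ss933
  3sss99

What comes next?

3sss9s

Find the rightmost character of 3sss99 below 3, bump it to the next letter, and reset everything to its right to 9.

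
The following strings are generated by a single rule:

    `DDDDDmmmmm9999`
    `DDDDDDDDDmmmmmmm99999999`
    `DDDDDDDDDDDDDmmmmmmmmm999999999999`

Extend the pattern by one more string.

DDDDDDDDDDDDDDDDDmmmmmmmmmmm9999999999999999

Term n consists of 4n+1 D's, followed by 2n+3 m's, followed by 4n 9's (n = 1, 2, …).
For the next term, n = 4, so the run lengths are 17, 11, 16.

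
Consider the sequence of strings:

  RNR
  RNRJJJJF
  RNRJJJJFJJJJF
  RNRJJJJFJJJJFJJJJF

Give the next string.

Every step adds JJJJF to the end: s(k+1) = s(k)·JJJJF.
So the next term is RNRJJJJFJJJJFJJJJF·JJJJF.

RNRJJJJFJJJJFJJJJFJJJJF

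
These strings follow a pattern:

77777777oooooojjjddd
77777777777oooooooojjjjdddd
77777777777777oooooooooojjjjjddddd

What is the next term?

77777777777777777oooooooooooojjjjjjdddddd

Each string has the form 7^{3n-1} o^{2n} j^{n} d^{n}, where the shown terms are n = 3, 4, 5.
At n = 6 the blocks have lengths 17, 12, 6, 6.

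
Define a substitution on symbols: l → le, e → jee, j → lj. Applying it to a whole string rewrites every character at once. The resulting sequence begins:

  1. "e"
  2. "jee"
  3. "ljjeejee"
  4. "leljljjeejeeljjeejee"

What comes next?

Applying the rule to each of the 20 symbols of leljljjeejeeljjeejee gives the pieces le jee le lj le lj lj jee jee lj jee jee le lj lj jee jee lj jee jee, which concatenate to the answer.

lejeeleljleljljjeejeeljjeejeeleljljjeejeeljjeejee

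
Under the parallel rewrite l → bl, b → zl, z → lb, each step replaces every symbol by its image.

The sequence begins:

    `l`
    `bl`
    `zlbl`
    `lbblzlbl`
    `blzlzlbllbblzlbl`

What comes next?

zlbllbbllbblzlblblzlzlbllbblzlbl

Replace each of the 16 characters of blzlzlbllbblzlbl in place — zl bl lb bl lb bl zl bl bl zl zl bl lb bl zl bl — and concatenate.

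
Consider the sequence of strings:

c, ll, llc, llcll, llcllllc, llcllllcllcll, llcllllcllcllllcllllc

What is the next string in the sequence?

Each term (from the third on) is the previous term followed by the one before it: term 3 = ll·c = llc.
So term 8 is llcllllcllcllllcllllc·llcllllcllcll.

llcllllcllcllllcllllcllcllllcllcll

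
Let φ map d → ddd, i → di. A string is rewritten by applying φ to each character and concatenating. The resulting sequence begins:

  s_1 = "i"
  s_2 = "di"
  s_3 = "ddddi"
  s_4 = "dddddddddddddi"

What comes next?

Applying the rule to each of the 14 symbols of dddddddddddddi gives the pieces ddd ddd ddd ddd ddd ddd ddd ddd ddd ddd ddd ddd ddd di, which concatenate to the answer.

ddddddddddddddddddddddddddddddddddddddddi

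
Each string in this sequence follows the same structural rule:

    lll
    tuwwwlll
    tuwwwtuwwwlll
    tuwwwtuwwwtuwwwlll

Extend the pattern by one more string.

Every step adds tuwww at the front: s(k+1) = tuwww·s(k).
One more step from tuwwwtuwwwtuwwwlll gives the answer.

tuwwwtuwwwtuwwwtuwwwlll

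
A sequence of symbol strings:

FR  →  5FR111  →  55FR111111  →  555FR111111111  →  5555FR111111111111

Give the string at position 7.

555555FR111111111111111111

Each term wraps the previous one in 5 on the left and 111 on the right.
From 5555FR111111111111, 2 further steps: 5555FR111111111111 → 55555FR111111111111111 → (answer).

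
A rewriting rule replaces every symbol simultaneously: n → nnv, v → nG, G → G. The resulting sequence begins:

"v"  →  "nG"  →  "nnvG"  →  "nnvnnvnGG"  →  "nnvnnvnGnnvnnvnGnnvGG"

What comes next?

Rewriting the 21 symbols of nnvnnvnGnnvnnvnGnnvGG one by one yields nnv nnv nG nnv nnv nG nnv G nnv nnv nG nnv nnv nG nnv G nnv nnv nG G G; concatenated:

nnvnnvnGnnvnnvnGnnvGnnvnnvnGnnvnnvnGnnvGnnvnnvnGGG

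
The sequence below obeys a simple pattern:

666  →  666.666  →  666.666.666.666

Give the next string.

Each string is two copies of the previous one joined by '.'.
Doubling 666.666.666.666 with '.' between the halves:

666.666.666.666.666.666.666.666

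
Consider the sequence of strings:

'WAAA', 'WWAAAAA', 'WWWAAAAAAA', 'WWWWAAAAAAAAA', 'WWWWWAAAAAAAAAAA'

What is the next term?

The n-th term is n-1 W's then 2n-1 A's, where the shown terms are n = 2, 3, 4, 5, 6.
Setting n = 7 gives 6, 13 characters in each block.

WWWWWWAAAAAAAAAAAAA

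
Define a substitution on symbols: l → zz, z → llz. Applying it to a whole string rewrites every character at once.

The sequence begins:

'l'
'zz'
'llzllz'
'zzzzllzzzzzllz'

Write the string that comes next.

llzllzllzllzzzzzllzllzllzllzllzzzzzllz

φ(zzzzllzzzzzllz) expands symbol-by-symbol to llz llz llz llz zz zz llz llz llz llz llz zz zz llz; joining the 14 pieces gives the next term.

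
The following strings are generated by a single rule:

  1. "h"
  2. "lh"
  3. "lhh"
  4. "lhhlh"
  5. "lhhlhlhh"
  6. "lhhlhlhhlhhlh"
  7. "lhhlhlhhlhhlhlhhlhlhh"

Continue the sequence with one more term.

This is a Fibonacci-style word recurrence s(k) = s(k−1)·s(k−2): e.g. lh·h = lhh.
The next term joins lhhlhlhhlhhlhlhhlhlhh and lhhlhlhhlhhlh.

lhhlhlhhlhhlhlhhlhlhhlhhlhlhhlhhlh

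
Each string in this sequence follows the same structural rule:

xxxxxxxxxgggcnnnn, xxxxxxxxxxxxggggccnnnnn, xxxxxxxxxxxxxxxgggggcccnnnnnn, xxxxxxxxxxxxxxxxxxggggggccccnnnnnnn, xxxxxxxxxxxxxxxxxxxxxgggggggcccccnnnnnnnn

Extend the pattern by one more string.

The n-th term is 3n+3 x's then n+1 g's then n-1 c's then n+2 n's, where the shown terms are n = 2, 3, 4, 5, 6.
Setting n = 7 gives 24, 8, 6, 9 characters in each block.

xxxxxxxxxxxxxxxxxxxxxxxxggggggggccccccnnnnnnnnn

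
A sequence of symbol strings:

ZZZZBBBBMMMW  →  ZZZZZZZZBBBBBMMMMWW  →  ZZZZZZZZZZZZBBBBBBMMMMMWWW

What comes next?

Each string has the form Z^{4n} B^{n+3} M^{n+2} W^{n} (n = 1, 2, …).
For the next term, n = 4, so the run lengths are 16, 7, 6, 4.

ZZZZZZZZZZZZZZZZBBBBBBBMMMMMMWWWW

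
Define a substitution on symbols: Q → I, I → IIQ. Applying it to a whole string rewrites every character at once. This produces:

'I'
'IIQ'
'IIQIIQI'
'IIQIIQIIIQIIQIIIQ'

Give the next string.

IIQIIQIIIQIIQIIIQIIQIIQIIIQIIQIIIQIIQIIQI

Applying the rule to each of the 17 symbols of IIQIIQIIIQIIQIIIQ gives the pieces IIQ IIQ I IIQ IIQ I IIQ IIQ IIQ I IIQ IIQ I IIQ IIQ IIQ I, which concatenate to the answer.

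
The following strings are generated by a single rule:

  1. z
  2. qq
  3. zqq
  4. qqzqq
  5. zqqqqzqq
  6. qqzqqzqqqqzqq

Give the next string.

This is a Fibonacci-style word recurrence s(k) = s(k−2)·s(k−1): e.g. z·qq = zqq.
So term 7 is zqqqqzqq·qqzqqzqqqqzqq.

zqqqqzqqqqzqqzqqqqzqq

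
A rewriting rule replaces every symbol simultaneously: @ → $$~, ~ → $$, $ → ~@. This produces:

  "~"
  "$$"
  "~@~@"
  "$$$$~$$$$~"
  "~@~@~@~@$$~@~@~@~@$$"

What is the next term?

φ(~@~@~@~@$$~@~@~@~@$$) expands symbol-by-symbol to $$ $$~ $$ $$~ $$ $$~ $$ $$~ ~@ ~@ $$ $$~ $$ $$~ $$ $$~ $$ $$~ ~@ ~@; joining the 20 pieces gives the next term.

$$$$~$$$$~$$$$~$$$$~~@~@$$$$~$$$$~$$$$~$$$$~~@~@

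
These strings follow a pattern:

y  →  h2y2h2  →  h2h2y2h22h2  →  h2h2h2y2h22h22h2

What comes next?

Each term wraps the previous one in h2 on the left and 2h2 on the right.
Applying this once more to h2h2h2y2h22h22h2:

h2h2h2h2y2h22h22h22h2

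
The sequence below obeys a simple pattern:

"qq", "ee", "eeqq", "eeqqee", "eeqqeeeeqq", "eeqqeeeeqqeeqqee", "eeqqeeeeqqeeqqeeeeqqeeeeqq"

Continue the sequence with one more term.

eeqqeeeeqqeeqqeeeeqqeeeeqqeeqqeeeeqqeeqqee

This is a Fibonacci-style word recurrence s(k) = s(k−1)·s(k−2): e.g. ee·qq = eeqq.
The next term joins eeqqeeeeqqeeqqeeeeqqeeeeqq and eeqqeeeeqqeeqqee.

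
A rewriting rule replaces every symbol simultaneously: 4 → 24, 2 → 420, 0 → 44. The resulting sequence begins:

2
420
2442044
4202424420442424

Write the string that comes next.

24420444202442024244204424244202442024

φ(4202424420442424) expands symbol-by-symbol to 24 420 44 420 24 420 24 24 420 44 24 24 420 24 420 24; joining the 16 pieces gives the next term.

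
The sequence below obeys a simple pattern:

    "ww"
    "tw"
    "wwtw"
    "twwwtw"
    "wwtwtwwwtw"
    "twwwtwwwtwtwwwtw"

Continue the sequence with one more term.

From term 3 onward, concatenate the second-to-last term with the last: ww·tw = wwtw, tw·wwtw = twwwtw, …
So term 7 is wwtwtwwwtw·twwwtwwwtwtwwwtw.

wwtwtwwwtwtwwwtwwwtwtwwwtw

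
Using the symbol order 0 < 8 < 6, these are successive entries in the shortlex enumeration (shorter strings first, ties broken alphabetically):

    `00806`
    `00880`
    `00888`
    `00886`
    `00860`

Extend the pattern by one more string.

The successor of 00860 increments the rightmost position that isn't already 6 and resets every position after it to 0.

00868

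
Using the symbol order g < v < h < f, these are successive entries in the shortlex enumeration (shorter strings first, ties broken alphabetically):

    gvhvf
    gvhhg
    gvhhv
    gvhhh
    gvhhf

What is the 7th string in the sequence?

gvhfv

Continuing the enumeration 2 steps past gvhhf: gvhhf → gvhfg → (answer).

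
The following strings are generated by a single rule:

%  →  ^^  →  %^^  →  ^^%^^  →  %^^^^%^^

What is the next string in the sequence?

This is a Fibonacci-style word recurrence s(k) = s(k−2)·s(k−1): e.g. %·^^ = %^^.
Continuing: ^^%^^ · %^^^^%^^ gives term 6.

^^%^^%^^^^%^^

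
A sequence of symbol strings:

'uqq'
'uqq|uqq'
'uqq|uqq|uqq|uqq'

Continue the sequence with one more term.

uqq|uqq|uqq|uqq|uqq|uqq|uqq|uqq

Every step duplicates the string with '|' between the halves.
One more doubling of uqq|uqq|uqq|uqq gives the answer.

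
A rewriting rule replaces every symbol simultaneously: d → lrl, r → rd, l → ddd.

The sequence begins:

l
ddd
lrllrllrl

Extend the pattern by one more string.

dddrdddddddrdddddddrdddd

Expanding lrllrllrl: l→ddd, r→rd, l→ddd, l→ddd, r→rd, l→ddd, l→ddd, r→rd, l→ddd. Concatenated: ddd rd ddd ddd rd ddd ddd rd ddd.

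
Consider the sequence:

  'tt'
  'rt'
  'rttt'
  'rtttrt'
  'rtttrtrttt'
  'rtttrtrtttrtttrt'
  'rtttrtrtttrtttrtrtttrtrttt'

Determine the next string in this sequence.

Each term (from the third on) is the previous term followed by the one before it: term 3 = rt·tt = rttt.
So term 8 is rtttrtrtttrtttrtrtttrtrttt·rtttrtrtttrtttrt.

rtttrtrtttrtttrtrtttrtrtttrtttrtrtttrtttrt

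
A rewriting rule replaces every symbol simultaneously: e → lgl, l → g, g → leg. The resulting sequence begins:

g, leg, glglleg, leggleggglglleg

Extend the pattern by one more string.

glglleglegglglleglegleggleggglglleg

Applying the rule to each of the 15 symbols of leggleggglglleg gives the pieces g lgl leg leg g lgl leg leg leg g leg g g lgl leg, which concatenate to the answer.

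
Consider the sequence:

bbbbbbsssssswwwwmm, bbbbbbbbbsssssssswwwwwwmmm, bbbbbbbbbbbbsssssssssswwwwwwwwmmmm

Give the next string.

Term n consists of 3n b's, followed by 2n+2 s's, followed by 2n w's, followed by n m's, where the shown terms are n = 2, 3, 4.
For the next term, n = 5, so the run lengths are 15, 12, 10, 5.

bbbbbbbbbbbbbbbsssssssssssswwwwwwwwwwmmmmm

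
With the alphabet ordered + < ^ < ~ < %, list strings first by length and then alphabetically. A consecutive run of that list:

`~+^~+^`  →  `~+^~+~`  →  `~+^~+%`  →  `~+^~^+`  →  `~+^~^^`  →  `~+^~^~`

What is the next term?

Treat ~+^~^~ as a base-4 numeral over the given alphabet and add one, carrying through any trailing %'s.

~+^~^%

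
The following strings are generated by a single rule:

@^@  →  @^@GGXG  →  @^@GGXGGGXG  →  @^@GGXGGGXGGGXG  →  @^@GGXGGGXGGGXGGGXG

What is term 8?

@^@GGXGGGXGGGXGGGXGGGXGGGXGGGXG

The strings grow by a fixed suffix GGXG each time.
From @^@GGXGGGXGGGXGGGXG, 3 further steps: @^@GGXGGGXGGGXGGGXG → @^@GGXGGGXGGGXGGGXGGGXG → @^@GGXGGGXGGGXGGGXGGGXGGGXG → (answer).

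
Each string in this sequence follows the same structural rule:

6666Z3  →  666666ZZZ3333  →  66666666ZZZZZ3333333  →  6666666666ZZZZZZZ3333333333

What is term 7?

6666666666666666ZZZZZZZZZZZZZ3333333333333333333

Term n consists of 2n+2 6's, followed by 2n-1 Z's, followed by 3n-2 3's (n = 1, 2, …).
For term 7, n = 7, so the run lengths are 16, 13, 19.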